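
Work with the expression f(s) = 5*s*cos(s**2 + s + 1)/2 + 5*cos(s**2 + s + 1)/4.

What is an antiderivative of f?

An antiderivative is F(s) = 5*sin(s**2 + s + 1)/4.

The substitution u = s**2 + s + 1 works: f is exactly (dF/du)*(du/ds) for that inner function.
Check: d/ds[5*sin(s**2 + s + 1)/4] = 5*s*cos(s**2 + s + 1)/2 + 5*cos(s**2 + s + 1)/4 = f(s).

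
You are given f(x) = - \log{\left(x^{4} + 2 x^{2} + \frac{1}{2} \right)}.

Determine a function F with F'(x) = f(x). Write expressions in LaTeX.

An antiderivative is F(x) = - x \log{\left(x^{4} + 2 x^{2} + \frac{1}{2} \right)} + 4 x - \sqrt{2} \sqrt{2 - \sqrt{2}} \operatorname{atan}{\left(\frac{\sqrt{2} x}{\sqrt{2 - \sqrt{2}}} \right)} - \sqrt{2} \sqrt{\sqrt{2} + 2} \operatorname{atan}{\left(\frac{\sqrt{2} x}{\sqrt{\sqrt{2} + 2}} \right)}.

For F(x) to be correct the identity F'(x) - f(x) = 0 must hold.
Check: d/dx[- x \log{\left(x^{4} + 2 x^{2} + \frac{1}{2} \right)} + 4 x - \sqrt{2} \sqrt{2 - \sqrt{2}} \operatorname{atan}{\left(\frac{\sqrt{2} x}{\sqrt{2 - \sqrt{2}}} \right)} - \sqrt{2} \sqrt{\sqrt{2} + 2} \operatorname{atan}{\left(\frac{\sqrt{2} x}{\sqrt{\sqrt{2} + 2}} \right)}] = - \log{\left(x^{4} + 2 x^{2} + \frac{1}{2} \right)} = f(x).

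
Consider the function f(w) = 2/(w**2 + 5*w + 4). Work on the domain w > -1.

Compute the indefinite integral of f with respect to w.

F(w) = 2*log(w + 1)/3 - 2*log(w + 4)/3 + C

The denominator factors as (w + 1)*(w + 4); partial fractions split f into directly integrable pieces: -2/(3*(w + 4)) + 2/(3*(w + 1)).
Check: d/dw[2*log(w + 1)/3 - 2*log(w + 4)/3] = 2/(w**2 + 5*w + 4) = f(w).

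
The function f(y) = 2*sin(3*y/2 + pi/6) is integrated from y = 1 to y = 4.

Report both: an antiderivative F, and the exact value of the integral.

Antiderivative: F(y) = -4*cos(3*y/2 + pi/6)/3; value = -4*cos(pi/6 + 6)/3 + 4*cos(pi/6 + 3/2)/3

For F(y) to be correct the identity F'(y) - f(y) = 0 must hold.
F(y) = -4*cos(3*y/2 + pi/6)/3 is an antiderivative of f.
Check: d/dy[-4*cos(3*y/2 + pi/6)/3] = 2*sin(3*y/2 + pi/6) = f(y).
F(4) = -4*cos(pi/6 + 6)/3; F(1) = -4*cos(pi/6 + 3/2)/3.
Integral = F(4) - F(1) = -4*cos(pi/6 + 6)/3 + 4*cos(pi/6 + 3/2)/3.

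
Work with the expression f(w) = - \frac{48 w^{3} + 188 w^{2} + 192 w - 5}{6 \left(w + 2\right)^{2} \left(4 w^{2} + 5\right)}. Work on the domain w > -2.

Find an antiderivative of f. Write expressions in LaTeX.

An antiderivative is F(w) = \frac{- 6 \left(w + 2\right) \log{\left(2 w^{2} + \frac{5}{2} \right)} - 1}{6 \left(w + 2\right)}.

Recover f(w) by differentiating a candidate F(w); any mismatch rules it out.
Check: d/dw[\frac{- 6 \left(w + 2\right) \log{\left(2 w^{2} + \frac{5}{2} \right)} - 1}{6 \left(w + 2\right)}] = \frac{- 48 w^{3} - 188 w^{2} - 192 w + 5}{24 w^{4} + 96 w^{3} + 126 w^{2} + 120 w + 120}, which equals f(w).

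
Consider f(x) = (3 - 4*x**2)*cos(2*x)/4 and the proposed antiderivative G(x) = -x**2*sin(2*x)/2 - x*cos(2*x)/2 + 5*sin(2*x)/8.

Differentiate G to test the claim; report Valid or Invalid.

Valid - differentiating G returns exactly f.

d/dx[G] = -x**2*cos(2*x) + 3*cos(2*x)/4
This equals f(x) exactly, so the claim holds.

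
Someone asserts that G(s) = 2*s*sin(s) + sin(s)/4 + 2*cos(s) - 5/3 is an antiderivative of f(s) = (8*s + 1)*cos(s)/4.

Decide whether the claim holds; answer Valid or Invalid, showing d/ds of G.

Valid - differentiating G returns exactly f.

d/ds[G] = 2*s*cos(s) + cos(s)/4
This equals f(s) exactly, so the claim holds.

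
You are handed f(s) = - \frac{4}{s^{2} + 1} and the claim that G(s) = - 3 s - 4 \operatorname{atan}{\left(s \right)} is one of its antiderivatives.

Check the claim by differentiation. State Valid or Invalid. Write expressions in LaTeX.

d/ds[G] = \frac{- 3 s^{2} - 7}{s^{2} + 1}
d/ds[G] - f(s) = -3 != 0.

Invalid: d/ds[G] - f = -3, which is not 0.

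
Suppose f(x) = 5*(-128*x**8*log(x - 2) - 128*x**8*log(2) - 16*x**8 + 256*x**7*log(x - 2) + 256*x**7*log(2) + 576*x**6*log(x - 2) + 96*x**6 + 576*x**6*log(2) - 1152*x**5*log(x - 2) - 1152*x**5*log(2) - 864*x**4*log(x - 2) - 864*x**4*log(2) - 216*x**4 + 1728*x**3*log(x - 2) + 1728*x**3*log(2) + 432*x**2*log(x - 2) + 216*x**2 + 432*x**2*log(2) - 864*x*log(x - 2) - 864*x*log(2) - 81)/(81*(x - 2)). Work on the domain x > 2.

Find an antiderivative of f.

f has the shape u'v + uv' for u = -5*(1 - 2*x**2/3)**4 and v = log(2*x - 4) — it is the derivative of the product u*v.
Check: d/dx[-80*x**8*log(2*x - 4)/81 + 160*x**6*log(2*x - 4)/27 - 40*x**4*log(2*x - 4)/3 + 40*x**2*log(2*x - 4)/3 - 5*log(2*x - 4)] = (-640*x**8*log(x - 2) - 640*x**8*log(2) - 80*x**8 + 1280*x**7*log(x - 2) + 1280*x**7*log(2) + 2880*x**6*log(x - 2) + 480*x**6 + 2880*x**6*log(2) - 5760*x**5*log(x - 2) - 5760*x**5*log(2) - 4320*x**4*log(x - 2) - 4320*x**4*log(2) - 1080*x**4 + 8640*x**3*log(x - 2) + 8640*x**3*log(2) + 2160*x**2*log(x - 2) + 1080*x**2 + 2160*x**2*log(2) - 4320*x*log(x - 2) - 4320*x*log(2) - 405)/(81*x - 162), which equals f(x).

An antiderivative is F(x) = -80*x**8*log(2*x - 4)/81 + 160*x**6*log(2*x - 4)/27 - 40*x**4*log(2*x - 4)/3 + 40*x**2*log(2*x - 4)/3 - 5*log(2*x - 4).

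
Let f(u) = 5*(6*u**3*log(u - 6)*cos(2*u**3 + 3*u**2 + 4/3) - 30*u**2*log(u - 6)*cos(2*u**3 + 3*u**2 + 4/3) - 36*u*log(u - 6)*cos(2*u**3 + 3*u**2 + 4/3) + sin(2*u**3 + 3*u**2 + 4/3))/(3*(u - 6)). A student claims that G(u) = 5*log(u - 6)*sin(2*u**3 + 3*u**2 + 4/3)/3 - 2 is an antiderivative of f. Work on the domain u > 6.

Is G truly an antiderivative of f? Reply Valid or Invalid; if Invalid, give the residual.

Valid. The derivative of G reproduces f.

d/du[G] = (30*u**3*log(u - 6)*cos(2*u**3 + 3*u**2 + 4/3) - 150*u**2*log(u - 6)*cos(2*u**3 + 3*u**2 + 4/3) - 180*u*log(u - 6)*cos(2*u**3 + 3*u**2 + 4/3) + 5*sin(2*u**3 + 3*u**2 + 4/3))/(3*u - 18)
This equals f(u) exactly, so the claim holds.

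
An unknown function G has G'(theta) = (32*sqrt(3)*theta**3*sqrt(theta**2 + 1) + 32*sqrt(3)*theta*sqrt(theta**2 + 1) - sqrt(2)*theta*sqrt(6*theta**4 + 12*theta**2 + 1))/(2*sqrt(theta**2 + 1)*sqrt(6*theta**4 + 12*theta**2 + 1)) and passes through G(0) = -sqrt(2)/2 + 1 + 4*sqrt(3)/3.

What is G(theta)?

G(theta) = -(3*sqrt(2)*sqrt(theta**2 + 1) - 8*sqrt(3)*sqrt(6*theta**4 + 12*theta**2 + 1) - 6)/6

Differentiate the proposed G(theta) back; it has to land on the given G'(theta).
A general antiderivative is -sqrt(2*theta**2 + 2)/2 + 4*sqrt(2*theta**4 + 4*theta**2 + 1/3) + C.
The condition gives C = -sqrt(2)/2 + 1 + 4*sqrt(3)/3 - (-sqrt(2)/2 + 4*sqrt(3)/3) = 1.
So G(theta) = -(3*sqrt(2)*sqrt(theta**2 + 1) - 8*sqrt(3)*sqrt(6*theta**4 + 12*theta**2 + 1) - 6)/6.
Check: d/dtheta[-(3*sqrt(2)*sqrt(theta**2 + 1) - 8*sqrt(3)*sqrt(6*theta**4 + 12*theta**2 + 1) - 6)/6] = (32*sqrt(3)*theta**3*sqrt(theta**2 + 1) + 32*sqrt(3)*theta*sqrt(theta**2 + 1) - sqrt(2)*theta*sqrt(6*theta**4 + 12*theta**2 + 1))/(2*sqrt(theta**2 + 1)*sqrt(6*theta**4 + 12*theta**2 + 1)) = G'(theta).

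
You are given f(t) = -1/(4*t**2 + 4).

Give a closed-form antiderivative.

Whatever form F(t) takes, F'(t) = f(t) is non-negotiable.
Check: d/dt[-atan(t)/4] = -1/(4*t**2 + 4) = f(t).

An antiderivative is F(t) = -atan(t)/4.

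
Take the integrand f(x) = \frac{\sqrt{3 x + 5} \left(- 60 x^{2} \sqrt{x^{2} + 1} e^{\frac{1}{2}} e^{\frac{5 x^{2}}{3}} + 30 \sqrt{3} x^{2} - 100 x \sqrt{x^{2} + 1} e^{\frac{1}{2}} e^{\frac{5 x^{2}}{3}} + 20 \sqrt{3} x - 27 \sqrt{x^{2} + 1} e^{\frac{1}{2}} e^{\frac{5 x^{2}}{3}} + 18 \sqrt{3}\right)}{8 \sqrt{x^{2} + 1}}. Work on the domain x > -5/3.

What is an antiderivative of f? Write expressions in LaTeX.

f has the shape u'v + uv' for u = \frac{3 \left(3 x + 5\right)^{\frac{3}{2}}}{4} and v = \frac{2 \sqrt{3 x^{2} + 3}}{3} - e^{\frac{5 x^{2}}{3} + \frac{1}{2}} — it is the derivative of the product u*v.
Check: d/dx[\frac{3 \left(3 x + 5\right)^{\frac{3}{2}} \left(\frac{2 \sqrt{3 x^{2} + 3}}{3} - e^{\frac{5 x^{2}}{3} + \frac{1}{2}}\right)}{4}] = \frac{- 60 x^{2} \sqrt{3 x + 5} \sqrt{x^{2} + 1} e^{\frac{1}{2}} e^{\frac{5 x^{2}}{3}} + 30 \sqrt{3} x^{2} \sqrt{3 x + 5} - 100 x \sqrt{3 x + 5} \sqrt{x^{2} + 1} e^{\frac{1}{2}} e^{\frac{5 x^{2}}{3}} + 20 \sqrt{3} x \sqrt{3 x + 5} - 27 \sqrt{3 x + 5} \sqrt{x^{2} + 1} e^{\frac{1}{2}} e^{\frac{5 x^{2}}{3}} + 18 \sqrt{3} \sqrt{3 x + 5}}{8 \sqrt{x^{2} + 1}}, which equals f(x).

An antiderivative is F(x) = \frac{3 \left(3 x + 5\right)^{\frac{3}{2}} \left(\frac{2 \sqrt{3 x^{2} + 3}}{3} - e^{\frac{5 x^{2}}{3} + \frac{1}{2}}\right)}{4}.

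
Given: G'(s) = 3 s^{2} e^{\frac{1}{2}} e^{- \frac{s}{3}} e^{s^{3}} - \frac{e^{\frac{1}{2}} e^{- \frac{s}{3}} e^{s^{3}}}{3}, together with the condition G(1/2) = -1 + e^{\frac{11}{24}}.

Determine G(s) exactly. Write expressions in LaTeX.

G'(s) matches the chain-rule pattern g'(h)*h' with inner function h(s) = s^{3} - \frac{s}{3} + \frac{1}{2}; substituting u = h(s) collapses the integral.
A general antiderivative is e^{s^{3} - \frac{s}{3} + \frac{1}{2}} + C.
The condition gives C = -1 + e^{\frac{11}{24}} - (e^{\frac{11}{24}}) = -1.
So G(s) = e^{s^{3} - \frac{s}{3} + \frac{1}{2}} - 1.
Check: d/ds[e^{s^{3} - \frac{s}{3} + \frac{1}{2}} - 1] = 3 s^{2} e^{\frac{1}{2}} e^{- \frac{s}{3}} e^{s^{3}} - \frac{e^{\frac{1}{2}} e^{- \frac{s}{3}} e^{s^{3}}}{3} = G'(s).

G(s) = e^{s^{3} - \frac{s}{3} + \frac{1}{2}} - 1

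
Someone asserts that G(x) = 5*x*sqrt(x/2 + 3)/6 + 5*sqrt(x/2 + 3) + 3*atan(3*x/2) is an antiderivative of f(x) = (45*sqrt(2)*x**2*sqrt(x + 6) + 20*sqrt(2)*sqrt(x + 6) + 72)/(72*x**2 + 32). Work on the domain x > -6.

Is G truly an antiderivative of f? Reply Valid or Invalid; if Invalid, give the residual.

d/dx[G] = (45*x**3 + 270*x**2 + 20*x + 72*sqrt(2)*sqrt(x + 6) + 120)/(36*sqrt(2)*x**2*sqrt(x + 6) + 16*sqrt(2)*sqrt(x + 6))
d/dx[G] - f(x) = 9/(9*x**2 + 4) != 0.

Invalid: d/dx[G] - f = 9/(9*x**2 + 4), which is not 0.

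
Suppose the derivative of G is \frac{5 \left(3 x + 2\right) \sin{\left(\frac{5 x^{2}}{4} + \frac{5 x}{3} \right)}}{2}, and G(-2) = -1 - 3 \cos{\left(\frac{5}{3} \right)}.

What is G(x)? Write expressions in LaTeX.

The substitution u = \frac{5 x^{2}}{4} + \frac{5 x}{3} works: G'(x) is exactly (dG/du)*(du/dx) for that inner function.
A general antiderivative is - 3 \cos{\left(\frac{5 x^{2}}{4} + \frac{5 x}{3} \right)} + C.
The condition gives C = -1 - 3 \cos{\left(\frac{5}{3} \right)} - (- 3 \cos{\left(\frac{5}{3} \right)}) = -1.
So G(x) = - 3 \cos{\left(\frac{5 x^{2}}{4} + \frac{5 x}{3} \right)} - 1.
Check: d/dx[- 3 \cos{\left(\frac{5 x^{2}}{4} + \frac{5 x}{3} \right)} - 1] = \frac{15 x \sin{\left(\frac{5 x^{2}}{4} + \frac{5 x}{3} \right)}}{2} + 5 \sin{\left(\frac{5 x^{2}}{4} + \frac{5 x}{3} \right)}, which equals G'(x).

G(x) = - 3 \cos{\left(\frac{5 x^{2}}{4} + \frac{5 x}{3} \right)} - 1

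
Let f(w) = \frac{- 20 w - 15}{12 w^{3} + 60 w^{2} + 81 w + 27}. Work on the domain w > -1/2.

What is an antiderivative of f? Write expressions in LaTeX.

An antiderivative is F(w) = - \frac{\log{\left(w + \frac{1}{2} \right)}}{6} - \frac{5 \log{\left(w + \frac{3}{2} \right)}}{6} + \log{\left(w + 3 \right)}.

The denominator factors as 3 \left(w + 3\right) \left(2 w + 1\right) \left(2 w + 3\right); partial fractions split f into directly integrable pieces: - \frac{5}{3 \left(2 w + 3\right)} - \frac{1}{3 \left(2 w + 1\right)} + \frac{1}{w + 3}.
Check: d/dw[- \frac{\log{\left(w + \frac{1}{2} \right)}}{6} - \frac{5 \log{\left(w + \frac{3}{2} \right)}}{6} + \log{\left(w + 3 \right)}] = \frac{- 20 w - 15}{12 w^{3} + 60 w^{2} + 81 w + 27} = f(w).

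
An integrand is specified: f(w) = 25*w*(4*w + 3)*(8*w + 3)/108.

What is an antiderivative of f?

The substitution u = -5*w**2/3 - 5*w/4 works: f is exactly (dF/du)*(du/dw) for that inner function.
Check: d/dw[2*(-5*w**2/3 - 5*w/4)**2/3] = 200*w**3/27 + 25*w**2/3 + 25*w/12, which equals f(w).

An antiderivative is F(w) = 2*(-5*w**2/3 - 5*w/4)**2/3.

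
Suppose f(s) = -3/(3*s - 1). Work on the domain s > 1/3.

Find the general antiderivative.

Whatever form F(s) takes, F'(s) = f(s) is non-negotiable.
Check: d/ds[-log(3*s - 1)] = -3/(3*s - 1) = f(s).

F(s) = -log(3*s - 1) + C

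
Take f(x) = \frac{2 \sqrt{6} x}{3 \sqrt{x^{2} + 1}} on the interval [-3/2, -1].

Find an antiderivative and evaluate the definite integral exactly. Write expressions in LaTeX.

Antiderivative: F(x) = \frac{4 \sqrt{\frac{3 x^{2}}{2} + \frac{3}{2}}}{3}; value = - \frac{\sqrt{78}}{3} + \frac{4 \sqrt{3}}{3}

The substitution u = \frac{3 x^{2}}{2} + \frac{3}{2} works: f is exactly (dF/du)*(du/dx) for that inner function.
F(x) = \frac{4 \sqrt{\frac{3 x^{2}}{2} + \frac{3}{2}}}{3} is an antiderivative of f.
Check: d/dx[\frac{4 \sqrt{\frac{3 x^{2}}{2} + \frac{3}{2}}}{3}] = \frac{2 \sqrt{6} x}{3 \sqrt{x^{2} + 1}} = f(x).
F(-1) = \frac{4 \sqrt{3}}{3}; F(-3/2) = \frac{\sqrt{78}}{3}.
Integral = F(-1) - F(-3/2) = - \frac{\sqrt{78}}{3} + \frac{4 \sqrt{3}}{3}.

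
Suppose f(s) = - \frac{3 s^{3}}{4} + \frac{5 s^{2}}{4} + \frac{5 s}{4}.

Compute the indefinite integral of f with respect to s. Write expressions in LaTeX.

Integrate term by term and add the pieces.
Check: d/ds[\frac{s^{2} \left(- 9 s^{2} + 20 s + 30\right)}{48}] = - \frac{3 s^{3}}{4} + \frac{5 s^{2}}{4} + \frac{5 s}{4} = f(s).

F(s) = \frac{s^{2} \left(- 9 s^{2} + 20 s + 30\right)}{48} + C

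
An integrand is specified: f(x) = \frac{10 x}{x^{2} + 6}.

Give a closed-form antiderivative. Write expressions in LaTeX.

The substitution u = x^{2} + 6 works: f is exactly (dF/du)*(du/dx) for that inner function.
Check: d/dx[5 \log{\left(x^{2} + 6 \right)}] = \frac{10 x}{x^{2} + 6} = f(x).

An antiderivative is F(x) = 5 \log{\left(x^{2} + 6 \right)}.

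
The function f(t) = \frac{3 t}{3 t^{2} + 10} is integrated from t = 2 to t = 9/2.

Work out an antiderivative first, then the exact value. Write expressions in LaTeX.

The substitution u = \frac{t^{2}}{2} + \frac{5}{3} works: f is exactly (dF/du)*(du/dt) for that inner function.
F(t) = \frac{\log{\left(\frac{t^{2}}{2} + \frac{5}{3} \right)}}{2} is an antiderivative of f.
Check: d/dt[\frac{\log{\left(\frac{t^{2}}{2} + \frac{5}{3} \right)}}{2}] = \frac{3 t}{3 t^{2} + 10} = f(t).
F(9/2) = \frac{\log{\left(\frac{283}{24} \right)}}{2}; F(2) = \frac{\log{\left(\frac{11}{3} \right)}}{2}.
Integral = F(9/2) - F(2) = - \frac{\log{\left(\frac{11}{3} \right)}}{2} + \frac{\log{\left(\frac{283}{24} \right)}}{2}.

Antiderivative: F(t) = \frac{\log{\left(\frac{t^{2}}{2} + \frac{5}{3} \right)}}{2}; value = - \frac{\log{\left(\frac{11}{3} \right)}}{2} + \frac{\log{\left(\frac{283}{24} \right)}}{2}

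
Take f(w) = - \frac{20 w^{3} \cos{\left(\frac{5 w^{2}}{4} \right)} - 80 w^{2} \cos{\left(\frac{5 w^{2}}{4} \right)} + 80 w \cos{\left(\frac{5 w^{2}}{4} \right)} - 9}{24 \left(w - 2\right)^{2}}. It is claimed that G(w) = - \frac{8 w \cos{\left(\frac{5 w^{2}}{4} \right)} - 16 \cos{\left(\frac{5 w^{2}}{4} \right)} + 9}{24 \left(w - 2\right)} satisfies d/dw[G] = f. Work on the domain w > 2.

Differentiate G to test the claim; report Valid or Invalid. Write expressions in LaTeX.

Invalid: d/dw[G] - f = \frac{5 w \sin{\left(\frac{5 w^{2}}{4} \right)}}{6} + \frac{5 w \cos{\left(\frac{5 w^{2}}{4} \right)}}{6}, which is not 0.

d/dw[G] = \frac{20 w^{3} \sin{\left(\frac{5 w^{2}}{4} \right)} - 80 w^{2} \sin{\left(\frac{5 w^{2}}{4} \right)} + 80 w \sin{\left(\frac{5 w^{2}}{4} \right)} + 9}{24 w^{2} - 96 w + 96}
d/dw[G] - f(w) = \frac{5 w \sin{\left(\frac{5 w^{2}}{4} \right)}}{6} + \frac{5 w \cos{\left(\frac{5 w^{2}}{4} \right)}}{6} != 0.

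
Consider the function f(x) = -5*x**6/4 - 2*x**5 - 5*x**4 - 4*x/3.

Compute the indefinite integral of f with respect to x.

The integrand splits into summands that can be handled one at a time.
Check: d/dx[-x**2*(15*x**5 + 28*x**4 + 84*x**3 + 56)/84] = -5*x**6/4 - 2*x**5 - 5*x**4 - 4*x/3 = f(x).

F(x) = -x**2*(15*x**5 + 28*x**4 + 84*x**3 + 56)/84 + C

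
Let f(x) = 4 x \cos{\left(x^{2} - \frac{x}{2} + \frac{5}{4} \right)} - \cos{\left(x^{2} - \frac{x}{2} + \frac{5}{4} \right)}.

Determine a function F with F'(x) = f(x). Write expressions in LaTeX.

f matches the chain-rule pattern g'(h)*h' with inner function h(x) = x^{2} - \frac{x}{2} + \frac{5}{4}; substituting u = h(x) collapses the integral.
Check: d/dx[2 \sin{\left(x^{2} - \frac{x}{2} + \frac{5}{4} \right)}] = 4 x \cos{\left(x^{2} - \frac{x}{2} + \frac{5}{4} \right)} - \cos{\left(x^{2} - \frac{x}{2} + \frac{5}{4} \right)} = f(x).

An antiderivative is F(x) = 2 \sin{\left(x^{2} - \frac{x}{2} + \frac{5}{4} \right)}.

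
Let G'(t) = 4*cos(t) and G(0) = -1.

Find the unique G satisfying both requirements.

Recover the given G'(t) by differentiating a candidate G(t); any mismatch rules it out.
A general antiderivative is 4*sin(t) + C.
The condition gives C = -1 - (0) = -1.
So G(t) = 4*sin(t) - 1.
Check: d/dt[4*sin(t) - 1] = 4*cos(t) = G'(t).

G(t) = 4*sin(t) - 1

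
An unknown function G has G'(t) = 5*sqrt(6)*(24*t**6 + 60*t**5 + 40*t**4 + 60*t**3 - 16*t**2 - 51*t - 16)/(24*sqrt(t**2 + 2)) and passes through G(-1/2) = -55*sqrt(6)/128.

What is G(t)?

G(t) = 5*sqrt(3*t**2/2 + 3)*(t**5/3 + t**4 - t**2 - 2*t/3 - 1/4)

Recognize the product-rule pattern: G'(t) = u'v + uv' with u = 5*sqrt(3*t**2/2 + 3), v = t**5/3 + t**4 - t**2 - 2*t/3 - 1/4, so integration by parts undoes it.
A general antiderivative is 5*sqrt(3*t**2/2 + 3)*(t**5/3 + t**4 - t**2 - 2*t/3 - 1/4) + C.
The condition gives C = -55*sqrt(6)/128 - (-55*sqrt(6)/128) = 0.
So G(t) = 5*sqrt(3*t**2/2 + 3)*(t**5/3 + t**4 - t**2 - 2*t/3 - 1/4).
Check: d/dt[5*sqrt(3*t**2/2 + 3)*(t**5/3 + t**4 - t**2 - 2*t/3 - 1/4)] = sqrt(2)*(120*sqrt(3)*t**6 + 300*sqrt(3)*t**5 + 200*sqrt(3)*t**4 + 300*sqrt(3)*t**3 - 80*sqrt(3)*t**2 - 255*sqrt(3)*t - 80*sqrt(3))/(24*sqrt(t**2 + 2)), which equals G'(t).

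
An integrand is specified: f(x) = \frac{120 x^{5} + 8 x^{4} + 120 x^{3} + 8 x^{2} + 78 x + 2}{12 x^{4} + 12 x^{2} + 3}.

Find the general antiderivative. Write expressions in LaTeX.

F(x) = \frac{15 x^{2} \left(2 x^{2} + 1\right) + 6 x^{2} + 2 x \left(2 x^{2} + 1\right) - 9}{3 \left(2 x^{2} + 1\right)} + C

Whatever form F(x) takes, F'(x) = f(x) is non-negotiable.
Check: d/dx[\frac{15 x^{2} \left(2 x^{2} + 1\right) + 6 x^{2} + 2 x \left(2 x^{2} + 1\right) - 9}{3 \left(2 x^{2} + 1\right)}] = \frac{120 x^{5} + 8 x^{4} + 120 x^{3} + 8 x^{2} + 78 x + 2}{12 x^{4} + 12 x^{2} + 3} = f(x).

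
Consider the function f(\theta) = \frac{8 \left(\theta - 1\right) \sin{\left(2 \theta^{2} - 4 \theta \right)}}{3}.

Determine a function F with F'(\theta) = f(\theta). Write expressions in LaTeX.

f matches the chain-rule pattern g'(h)*h' with inner function h(\theta) = 2 \theta^{2} - 4 \theta; substituting u = h(\theta) collapses the integral.
Check: d/d\theta[- \frac{2 \cos{\left(2 \theta^{2} - 4 \theta \right)}}{3}] = \frac{8 \theta \sin{\left(2 \theta^{2} - 4 \theta \right)}}{3} - \frac{8 \sin{\left(2 \theta^{2} - 4 \theta \right)}}{3}, which equals f(\theta).

An antiderivative is F(\theta) = - \frac{2 \cos{\left(2 \theta^{2} - 4 \theta \right)}}{3}.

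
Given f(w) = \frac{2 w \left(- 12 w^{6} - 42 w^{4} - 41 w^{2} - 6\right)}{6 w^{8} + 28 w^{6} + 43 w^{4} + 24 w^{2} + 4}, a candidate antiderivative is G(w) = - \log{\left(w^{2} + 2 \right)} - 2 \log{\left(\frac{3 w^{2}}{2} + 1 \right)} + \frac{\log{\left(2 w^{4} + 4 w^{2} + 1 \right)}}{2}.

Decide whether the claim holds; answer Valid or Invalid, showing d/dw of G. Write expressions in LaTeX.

d/dw[G] = \frac{- 24 w^{7} - 84 w^{5} - 82 w^{3} - 12 w}{6 w^{8} + 28 w^{6} + 43 w^{4} + 24 w^{2} + 4}
This equals f(w) exactly, so the claim holds.

Valid: G'(w) = f(w).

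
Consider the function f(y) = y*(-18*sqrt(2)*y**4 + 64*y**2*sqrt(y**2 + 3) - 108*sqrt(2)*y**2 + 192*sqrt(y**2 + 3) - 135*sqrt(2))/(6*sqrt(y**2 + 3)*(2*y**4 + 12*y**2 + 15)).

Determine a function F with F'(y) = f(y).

An antiderivative is F(y) = -3*sqrt(2)*sqrt(y**2 + 3)/2 + 4*log(y**4/3 + 2*y**2 + 5/2)/3.

A candidate is checked by its d/dy: the result must match f(y).
Check: d/dy[-3*sqrt(2)*sqrt(y**2 + 3)/2 + 4*log(y**4/3 + 2*y**2 + 5/2)/3] = (-18*sqrt(2)*y**5 + 64*y**3*sqrt(y**2 + 3) - 108*sqrt(2)*y**3 + 192*y*sqrt(y**2 + 3) - 135*sqrt(2)*y)/(12*y**4*sqrt(y**2 + 3) + 72*y**2*sqrt(y**2 + 3) + 90*sqrt(y**2 + 3)), which equals f(y).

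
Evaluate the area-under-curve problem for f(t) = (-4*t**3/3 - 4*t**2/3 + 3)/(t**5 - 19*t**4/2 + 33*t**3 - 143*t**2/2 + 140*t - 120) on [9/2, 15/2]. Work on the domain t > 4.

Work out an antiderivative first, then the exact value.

The denominator factors as 3*(t - 4)**2*(2*t - 3)*(t**2 + 5); partial fractions split f into directly integrable pieces: -2*(394*t - 5963)/(38367*(t**2 + 5)) - 144/(725*(2*t - 3)) + 3964/(33075*(t - 4)) - 622/(315*(t - 4)**2).
F(t) = 3964*log(t - 4)/33075 - 72*log(t - 3/2)/725 - 394*log(t**2 + 5)/38367 + 11926*sqrt(5)*atan(sqrt(5)*t/5)/191835 + 622/(315*t - 1260) is an antiderivative of f.
Check: d/dt[3964*log(t - 4)/33075 - 72*log(t - 3/2)/725 - 394*log(t**2 + 5)/38367 + 11926*sqrt(5)*atan(sqrt(5)*t/5)/191835 + 622/(315*t - 1260)] = (-8*t**3 - 8*t**2 + 18)/(6*t**5 - 57*t**4 + 198*t**3 - 429*t**2 + 840*t - 720), which equals f(t).
F(15/2) = -72*log(6)/725 - 394*log(245/4)/38367 + 3964*log(7/2)/33075 + 11926*sqrt(5)*atan(3*sqrt(5)/2)/191835 + 1244/2205; F(9/2) = -72*log(3)/725 - 3964*log(2)/33075 - 394*log(101/4)/38367 + 11926*sqrt(5)*atan(9*sqrt(5)/10)/191835 + 1244/315.
Integral = F(15/2) - F(9/2) = -2488/735 - 72*log(6)/725 - 11926*sqrt(5)*atan(9*sqrt(5)/10)/191835 - 394*log(245/4)/38367 + 394*log(101/4)/38367 + 3964*log(2)/33075 + 72*log(3)/725 + 3964*log(7/2)/33075 + 11926*sqrt(5)*atan(3*sqrt(5)/2)/191835.

Antiderivative: F(t) = 3964*log(t - 4)/33075 - 72*log(t - 3/2)/725 - 394*log(t**2 + 5)/38367 + 11926*sqrt(5)*atan(sqrt(5)*t/5)/191835 + 622/(315*t - 1260); value = -2488/735 - 72*log(6)/725 - 11926*sqrt(5)*atan(9*sqrt(5)/10)/191835 - 394*log(245/4)/38367 + 394*log(101/4)/38367 + 3964*log(2)/33075 + 72*log(3)/725 + 3964*log(7/2)/33075 + 11926*sqrt(5)*atan(3*sqrt(5)/2)/191835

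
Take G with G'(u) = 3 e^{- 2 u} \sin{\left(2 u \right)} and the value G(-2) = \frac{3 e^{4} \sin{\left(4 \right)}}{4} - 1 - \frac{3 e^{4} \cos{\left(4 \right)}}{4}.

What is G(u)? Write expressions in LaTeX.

G(u) = - \frac{\left(4 e^{2 u} + 3 \sin{\left(2 u \right)} + 3 \cos{\left(2 u \right)}\right) e^{- 2 u}}{4}

Differentiate the proposed G(u) back; it has to land on the given G'(u).
A general antiderivative is - \frac{3 e^{- 2 u} \sin{\left(2 u \right)}}{4} - \frac{3 e^{- 2 u} \cos{\left(2 u \right)}}{4} + C.
The condition gives C = \frac{3 e^{4} \sin{\left(4 \right)}}{4} - 1 - \frac{3 e^{4} \cos{\left(4 \right)}}{4} - (\frac{3 e^{4} \sin{\left(4 \right)}}{4} - \frac{3 e^{4} \cos{\left(4 \right)}}{4}) = -1.
So G(u) = - \frac{\left(4 e^{2 u} + 3 \sin{\left(2 u \right)} + 3 \cos{\left(2 u \right)}\right) e^{- 2 u}}{4}.
Check: d/du[- \frac{\left(4 e^{2 u} + 3 \sin{\left(2 u \right)} + 3 \cos{\left(2 u \right)}\right) e^{- 2 u}}{4}] = 3 e^{- 2 u} \sin{\left(2 u \right)} = G'(u).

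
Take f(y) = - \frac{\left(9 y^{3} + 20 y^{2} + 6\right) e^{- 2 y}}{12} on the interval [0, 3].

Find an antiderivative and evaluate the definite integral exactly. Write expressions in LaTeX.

Antiderivative: F(y) = \frac{\left(36 y^{3} + 134 y^{2} + 134 y + 91\right) e^{- 2 y}}{96}; value = - \frac{91}{96} + \frac{2671}{96 e^{6}}

f has the shape u'v + uv' for u = \frac{3 y^{3}}{8} + \frac{67 y^{2}}{48} + \frac{67 y}{48} + \frac{91}{96} and v = e^{- 2 y} — it is the derivative of the product u*v.
F(y) = \frac{\left(36 y^{3} + 134 y^{2} + 134 y + 91\right) e^{- 2 y}}{96} is an antiderivative of f.
Check: d/dy[\frac{\left(36 y^{3} + 134 y^{2} + 134 y + 91\right) e^{- 2 y}}{96}] = \frac{\left(- 9 y^{3} - 20 y^{2} - 6\right) e^{- 2 y}}{12}, which equals f(y).
F(3) = \frac{2671}{96 e^{6}}; F(0) = \frac{91}{96}.
Integral = F(3) - F(0) = - \frac{91}{96} + \frac{2671}{96 e^{6}}.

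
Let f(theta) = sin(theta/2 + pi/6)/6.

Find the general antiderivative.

A first test for any F(theta): its theta-derivative must equal f(theta) identically.
Check: d/dtheta[-cos(theta/2 + pi/6)/3] = sin(theta/2 + pi/6)/6 = f(theta).

F(theta) = -cos(theta/2 + pi/6)/3 + C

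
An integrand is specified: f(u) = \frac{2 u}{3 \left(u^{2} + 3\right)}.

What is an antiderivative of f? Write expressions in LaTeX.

An antiderivative is F(u) = \frac{\log{\left(u^{2} + 3 \right)}}{3}.

f matches the chain-rule pattern g'(h)*h' with inner function h(u) = 2 u^{2} + 6; substituting w = h(u) collapses the integral.
Check: d/du[\frac{\log{\left(u^{2} + 3 \right)}}{3}] = \frac{2 u}{3 u^{2} + 9}, which equals f(u).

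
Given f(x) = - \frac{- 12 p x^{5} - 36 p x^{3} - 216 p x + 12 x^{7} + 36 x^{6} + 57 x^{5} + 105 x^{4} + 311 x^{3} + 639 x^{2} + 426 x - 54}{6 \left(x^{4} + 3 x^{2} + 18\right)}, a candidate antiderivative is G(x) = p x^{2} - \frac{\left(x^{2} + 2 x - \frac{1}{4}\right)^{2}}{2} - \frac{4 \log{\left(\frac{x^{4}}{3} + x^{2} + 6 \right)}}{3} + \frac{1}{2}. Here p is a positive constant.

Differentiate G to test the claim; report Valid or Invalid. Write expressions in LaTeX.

d/dx[G] = \frac{12 p x^{5} + 36 p x^{3} + 216 p x - 12 x^{7} - 36 x^{6} - 57 x^{5} - 105 x^{4} - 311 x^{3} - 639 x^{2} - 426 x + 54}{6 x^{4} + 18 x^{2} + 108}
This equals f(x) exactly, so the claim holds.

Valid. The derivative of G reproduces f.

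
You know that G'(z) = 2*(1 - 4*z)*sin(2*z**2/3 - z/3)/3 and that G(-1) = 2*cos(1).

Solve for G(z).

G(z) = 2*cos(2*z**2/3 - z/3)

G'(z) matches the chain-rule pattern g'(h)*h' with inner function h(z) = 2*z**2/3 - z/3; substituting u = h(z) collapses the integral.
A general antiderivative is 2*cos(2*z**2/3 - z/3) + C.
The condition gives C = 2*cos(1) - (2*cos(1)) = 0.
So G(z) = 2*cos(2*z**2/3 - z/3).
Check: d/dz[2*cos(2*z**2/3 - z/3)] = -8*z*sin(2*z**2/3 - z/3)/3 + 2*sin(2*z**2/3 - z/3)/3, which equals G'(z).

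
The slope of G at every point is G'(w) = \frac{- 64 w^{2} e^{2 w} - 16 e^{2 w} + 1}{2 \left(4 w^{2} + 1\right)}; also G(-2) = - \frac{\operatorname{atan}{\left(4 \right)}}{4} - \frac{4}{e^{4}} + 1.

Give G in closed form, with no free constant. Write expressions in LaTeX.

G(w) = - 4 e^{2 w} + \frac{\operatorname{atan}{\left(2 w \right)}}{4} + 1

The proposed G(w) is checked by its d/dw: the result must match the given G'(w).
A general antiderivative is - 4 e^{2 w} + \frac{\operatorname{atan}{\left(2 w \right)}}{4} + C.
The condition gives C = - \frac{\operatorname{atan}{\left(4 \right)}}{4} - \frac{4}{e^{4}} + 1 - (- \frac{\operatorname{atan}{\left(4 \right)}}{4} - \frac{4}{e^{4}}) = 1.
So G(w) = - 4 e^{2 w} + \frac{\operatorname{atan}{\left(2 w \right)}}{4} + 1.
Check: d/dw[- 4 e^{2 w} + \frac{\operatorname{atan}{\left(2 w \right)}}{4} + 1] = \frac{- 64 w^{2} e^{2 w} - 16 e^{2 w} + 1}{8 w^{2} + 2}, which equals G'(w).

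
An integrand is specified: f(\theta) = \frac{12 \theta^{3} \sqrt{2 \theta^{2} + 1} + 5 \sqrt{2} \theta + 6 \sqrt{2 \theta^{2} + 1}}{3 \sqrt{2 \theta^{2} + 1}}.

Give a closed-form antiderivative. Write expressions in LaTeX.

An antiderivative is F(\theta) = \frac{\sqrt{2} \left(3 \sqrt{2} \theta^{4} + 6 \sqrt{2} \theta + 5 \sqrt{2 \theta^{2} + 1} - 3 \sqrt{2}\right)}{6}.

An antiderivative F(\theta) passes only if d/d\theta[F] lands on f(\theta) exactly.
Check: d/d\theta[\frac{\sqrt{2} \left(3 \sqrt{2} \theta^{4} + 6 \sqrt{2} \theta + 5 \sqrt{2 \theta^{2} + 1} - 3 \sqrt{2}\right)}{6}] = \frac{12 \theta^{3} \sqrt{2 \theta^{2} + 1} + 5 \sqrt{2} \theta + 6 \sqrt{2 \theta^{2} + 1}}{3 \sqrt{2 \theta^{2} + 1}} = f(\theta).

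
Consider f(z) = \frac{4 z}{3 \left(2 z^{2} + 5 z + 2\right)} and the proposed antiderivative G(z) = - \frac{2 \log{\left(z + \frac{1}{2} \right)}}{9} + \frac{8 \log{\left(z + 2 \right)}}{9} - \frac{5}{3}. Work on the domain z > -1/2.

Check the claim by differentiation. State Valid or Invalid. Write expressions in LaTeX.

d/dz[G] = \frac{4 z}{6 z^{2} + 15 z + 6}
This equals f(z) exactly, so the claim holds.

Valid - the claim checks out under differentiation.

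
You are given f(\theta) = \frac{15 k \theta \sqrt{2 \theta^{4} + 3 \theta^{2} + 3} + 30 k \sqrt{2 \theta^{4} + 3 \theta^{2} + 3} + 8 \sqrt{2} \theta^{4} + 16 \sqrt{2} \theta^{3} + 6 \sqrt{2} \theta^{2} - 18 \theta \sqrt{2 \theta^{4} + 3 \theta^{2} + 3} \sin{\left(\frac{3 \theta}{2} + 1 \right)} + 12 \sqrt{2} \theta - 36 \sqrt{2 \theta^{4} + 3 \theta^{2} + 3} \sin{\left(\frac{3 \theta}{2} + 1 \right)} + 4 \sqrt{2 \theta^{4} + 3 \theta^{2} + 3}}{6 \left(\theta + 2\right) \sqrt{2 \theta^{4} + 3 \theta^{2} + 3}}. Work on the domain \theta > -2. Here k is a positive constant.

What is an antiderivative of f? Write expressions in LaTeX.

An antiderivative F(\theta) passes only if d/d\theta[F] lands on f(\theta) exactly.
Check: d/d\theta[\frac{5 k \theta}{2} + \frac{2 \sqrt{\theta^{4} + \frac{3 \theta^{2}}{2} + \frac{3}{2}}}{3} + \frac{2 \log{\left(\frac{3 \theta}{2} + 3 \right)}}{3} + 2 \cos{\left(\frac{3 \theta}{2} + 1 \right)}] = \frac{15 k \theta \sqrt{2 \theta^{4} + 3 \theta^{2} + 3} + 30 k \sqrt{2 \theta^{4} + 3 \theta^{2} + 3} + 8 \sqrt{2} \theta^{4} + 16 \sqrt{2} \theta^{3} + 6 \sqrt{2} \theta^{2} - 18 \theta \sqrt{2 \theta^{4} + 3 \theta^{2} + 3} \sin{\left(\frac{3 \theta}{2} + 1 \right)} + 12 \sqrt{2} \theta - 36 \sqrt{2 \theta^{4} + 3 \theta^{2} + 3} \sin{\left(\frac{3 \theta}{2} + 1 \right)} + 4 \sqrt{2 \theta^{4} + 3 \theta^{2} + 3}}{6 \theta \sqrt{2 \theta^{4} + 3 \theta^{2} + 3} + 12 \sqrt{2 \theta^{4} + 3 \theta^{2} + 3}}, which equals f(\theta).

An antiderivative is F(\theta) = \frac{5 k \theta}{2} + \frac{2 \sqrt{\theta^{4} + \frac{3 \theta^{2}}{2} + \frac{3}{2}}}{3} + \frac{2 \log{\left(\frac{3 \theta}{2} + 3 \right)}}{3} + 2 \cos{\left(\frac{3 \theta}{2} + 1 \right)}.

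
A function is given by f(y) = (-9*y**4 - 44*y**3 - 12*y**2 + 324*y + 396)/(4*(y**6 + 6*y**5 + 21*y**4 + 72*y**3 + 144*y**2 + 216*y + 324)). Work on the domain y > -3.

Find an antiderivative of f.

An antiderivative is F(y) = y*(9*y + 22)/(4*(y + 3)*(y**2 + 6)).

An antiderivative F(y) passes only if d/dy[F] lands on f(y) exactly.
Check: d/dy[y*(9*y + 22)/(4*(y + 3)*(y**2 + 6))] = (-9*y**4 - 44*y**3 - 12*y**2 + 324*y + 396)/(4*y**6 + 24*y**5 + 84*y**4 + 288*y**3 + 576*y**2 + 864*y + 1296), which equals f(y).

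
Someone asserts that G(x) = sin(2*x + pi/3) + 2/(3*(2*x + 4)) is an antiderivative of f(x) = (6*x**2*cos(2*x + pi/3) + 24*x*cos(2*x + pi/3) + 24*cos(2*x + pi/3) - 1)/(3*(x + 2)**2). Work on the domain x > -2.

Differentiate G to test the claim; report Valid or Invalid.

d/dx[G] = (6*x**2*cos(2*x + pi/3) + 24*x*cos(2*x + pi/3) + 24*cos(2*x + pi/3) - 1)/(3*x**2 + 12*x + 12)
This equals f(x) exactly, so the claim holds.

Valid - the claim checks out under differentiation.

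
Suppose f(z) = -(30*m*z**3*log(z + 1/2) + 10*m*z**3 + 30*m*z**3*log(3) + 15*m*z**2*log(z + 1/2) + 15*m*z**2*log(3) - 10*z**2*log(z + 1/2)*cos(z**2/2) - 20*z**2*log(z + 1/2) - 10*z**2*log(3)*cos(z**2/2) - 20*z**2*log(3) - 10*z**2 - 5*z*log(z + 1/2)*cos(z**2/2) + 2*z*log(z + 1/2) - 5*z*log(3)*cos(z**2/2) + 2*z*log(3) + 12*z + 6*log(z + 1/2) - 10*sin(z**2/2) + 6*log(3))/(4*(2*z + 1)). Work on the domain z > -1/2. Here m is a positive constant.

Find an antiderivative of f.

An antiderivative is F(z) = -(5*m*z**3/2 - 5*z**2/2 + 3*z - 5*sin(z**2/2)/2)*log(3*z + 3/2)/2.

f has the shape u'v + uv' for u = -5*m*z**3/4 + 5*z**2/4 - 3*z/2 + 5*sin(z**2/2)/4 and v = log(3*z + 3/2) — it is the derivative of the product u*v.
Check: d/dz[-(5*m*z**3/2 - 5*z**2/2 + 3*z - 5*sin(z**2/2)/2)*log(3*z + 3/2)/2] = (-30*m*z**3*log(z + 1/2) - 30*m*z**3*log(3) - 10*m*z**3 - 15*m*z**2*log(z + 1/2) - 15*m*z**2*log(3) + 10*z**2*log(z + 1/2)*cos(z**2/2) + 20*z**2*log(z + 1/2) + 10*z**2*log(3)*cos(z**2/2) + 10*z**2 + 20*z**2*log(3) + 5*z*log(z + 1/2)*cos(z**2/2) - 2*z*log(z + 1/2) + 5*z*log(3)*cos(z**2/2) - 12*z - 2*z*log(3) - 6*log(z + 1/2) + 10*sin(z**2/2) - 6*log(3))/(8*z + 4), which equals f(z).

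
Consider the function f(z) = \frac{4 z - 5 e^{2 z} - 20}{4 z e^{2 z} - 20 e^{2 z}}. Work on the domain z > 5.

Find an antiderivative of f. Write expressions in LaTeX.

Whatever form F(z) takes, F'(z) = f(z) is non-negotiable.
Check: d/dz[- \frac{5 \log{\left(z - 5 \right)}}{4} - \frac{e^{- 2 z}}{2}] = \frac{4 z - 5 e^{2 z} - 20}{4 z e^{2 z} - 20 e^{2 z}} = f(z).

An antiderivative is F(z) = - \frac{5 \log{\left(z - 5 \right)}}{4} - \frac{e^{- 2 z}}{2}.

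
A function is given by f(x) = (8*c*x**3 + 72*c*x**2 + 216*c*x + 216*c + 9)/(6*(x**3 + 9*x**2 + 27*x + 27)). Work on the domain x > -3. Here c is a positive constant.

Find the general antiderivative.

A candidate is checked by its d/dx: the result must match f(x).
Check: d/dx[(16*c*x**3 + 96*c*x**2 + 144*c*x - 9)/(12*x**2 + 72*x + 108)] = (8*c*x**3 + 72*c*x**2 + 216*c*x + 216*c + 9)/(6*x**3 + 54*x**2 + 162*x + 162), which equals f(x).

F(x) = (16*c*x**3 + 96*c*x**2 + 144*c*x - 9)/(12*x**2 + 72*x + 108) + C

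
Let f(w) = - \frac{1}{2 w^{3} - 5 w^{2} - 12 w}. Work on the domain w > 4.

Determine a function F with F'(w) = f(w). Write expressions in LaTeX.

Factor the denominator (w \left(w - 4\right) \left(2 w + 3\right)) and decompose: f = - \frac{4}{33 \left(2 w + 3\right)} - \frac{1}{44 \left(w - 4\right)} + \frac{1}{12 w}; each piece integrates to a log, atan, or power term.
Check: d/dw[\frac{\log{\left(w \right)}}{12} - \frac{\log{\left(w - 4 \right)}}{44} - \frac{2 \log{\left(w + \frac{3}{2} \right)}}{33}] = - \frac{1}{2 w^{3} - 5 w^{2} - 12 w} = f(w).

An antiderivative is F(w) = \frac{\log{\left(w \right)}}{12} - \frac{\log{\left(w - 4 \right)}}{44} - \frac{2 \log{\left(w + \frac{3}{2} \right)}}{33}.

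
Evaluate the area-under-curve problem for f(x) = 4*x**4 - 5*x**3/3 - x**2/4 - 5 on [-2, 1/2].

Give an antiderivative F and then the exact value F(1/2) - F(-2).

Antiderivative: F(x) = 4*x**5/5 - 5*x**4/12 - x**3/12 - 5*x; value = 3665/192

Integrate term by term and add the pieces.
F(x) = 4*x**5/5 - 5*x**4/12 - x**3/12 - 5*x is an antiderivative of f.
Check: d/dx[4*x**5/5 - 5*x**4/12 - x**3/12 - 5*x] = 4*x**4 - 5*x**3/3 - x**2/4 - 5 = f(x).
F(1/2) = -2411/960; F(-2) = -108/5.
Integral = F(1/2) - F(-2) = 3665/192.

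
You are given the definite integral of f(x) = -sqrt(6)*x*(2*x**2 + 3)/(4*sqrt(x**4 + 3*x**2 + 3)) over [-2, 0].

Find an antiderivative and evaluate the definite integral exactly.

Antiderivative: F(x) = -sqrt(6)*sqrt(x**4 + 3*x**2 + 3)/4; value = -3*sqrt(2)/4 + sqrt(186)/4

f matches the chain-rule pattern g'(h)*h' with inner function h(x) = 2*x**4/3 + 2*x**2 + 2; substituting u = h(x) collapses the integral.
F(x) = -sqrt(6)*sqrt(x**4 + 3*x**2 + 3)/4 is an antiderivative of f.
Check: d/dx[-sqrt(6)*sqrt(x**4 + 3*x**2 + 3)/4] = (-2*sqrt(6)*x**3 - 3*sqrt(6)*x)/(4*sqrt(x**4 + 3*x**2 + 3)), which equals f(x).
F(0) = -3*sqrt(2)/4; F(-2) = -sqrt(186)/4.
Integral = F(0) - F(-2) = -3*sqrt(2)/4 + sqrt(186)/4.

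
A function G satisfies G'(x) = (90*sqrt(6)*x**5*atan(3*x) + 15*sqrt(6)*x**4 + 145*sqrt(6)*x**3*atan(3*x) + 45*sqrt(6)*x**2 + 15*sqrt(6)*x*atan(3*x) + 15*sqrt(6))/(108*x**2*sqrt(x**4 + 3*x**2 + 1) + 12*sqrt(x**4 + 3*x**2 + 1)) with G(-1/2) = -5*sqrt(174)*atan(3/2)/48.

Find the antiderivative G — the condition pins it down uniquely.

G(x) = 5*sqrt(2*x**4/3 + 2*x**2 + 2/3)*atan(3*x)/4

G'(x) has the shape u'v + uv' for u = 5*sqrt(2*x**4/3 + 2*x**2 + 2/3)/4 and v = atan(3*x) — it is the derivative of the product u*v.
A general antiderivative is 5*sqrt(2*x**4/3 + 2*x**2 + 2/3)*atan(3*x)/4 + C.
The condition gives C = -5*sqrt(174)*atan(3/2)/48 - (-5*sqrt(174)*atan(3/2)/48) = 0.
So G(x) = 5*sqrt(2*x**4/3 + 2*x**2 + 2/3)*atan(3*x)/4.
Check: d/dx[5*sqrt(2*x**4/3 + 2*x**2 + 2/3)*atan(3*x)/4] = (90*sqrt(2)*x**5*atan(3*x) + 15*sqrt(2)*x**4 + 145*sqrt(2)*x**3*atan(3*x) + 45*sqrt(2)*x**2 + 15*sqrt(2)*x*atan(3*x) + 15*sqrt(2))/(36*sqrt(3)*x**2*sqrt(x**4 + 3*x**2 + 1) + 4*sqrt(3)*sqrt(x**4 + 3*x**2 + 1)), which equals G'(x).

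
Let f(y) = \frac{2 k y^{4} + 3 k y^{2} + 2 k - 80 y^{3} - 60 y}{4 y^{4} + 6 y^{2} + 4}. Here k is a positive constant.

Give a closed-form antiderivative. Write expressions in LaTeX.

Whatever form F(y) takes, F'(y) = f(y) is non-negotiable.
Check: d/dy[\frac{k y}{2} - 5 \log{\left(y^{4} + \frac{3 y^{2}}{2} + 1 \right)}] = \frac{2 k y^{4} + 3 k y^{2} + 2 k - 80 y^{3} - 60 y}{4 y^{4} + 6 y^{2} + 4} = f(y).

An antiderivative is F(y) = \frac{k y}{2} - 5 \log{\left(y^{4} + \frac{3 y^{2}}{2} + 1 \right)}.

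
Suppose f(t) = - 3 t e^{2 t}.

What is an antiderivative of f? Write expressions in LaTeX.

An antiderivative is F(t) = - \frac{3 \left(2 t - 1\right) e^{2 t}}{4}.

Recognize the product-rule pattern: f = u'v + uv' with u = \frac{3}{4} - \frac{3 t}{2}, v = e^{2 t}, so integration by parts undoes it.
Check: d/dt[- \frac{3 \left(2 t - 1\right) e^{2 t}}{4}] = - 3 t e^{2 t} = f(t).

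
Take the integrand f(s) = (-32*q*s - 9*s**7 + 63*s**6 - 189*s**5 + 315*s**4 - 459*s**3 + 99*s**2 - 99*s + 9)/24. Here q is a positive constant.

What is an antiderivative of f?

An antiderivative is F(s) = -(128*q*s**2 + 9*s**8 - 72*s**7 + 252*s**6 - 504*s**5 + 918*s**4 - 264*s**3 + 396*s**2 - 72*s + 969)/192.

An antiderivative F(s) passes only if d/ds[F] lands on f(s) exactly.
Check: d/ds[-(128*q*s**2 + 9*s**8 - 72*s**7 + 252*s**6 - 504*s**5 + 918*s**4 - 264*s**3 + 396*s**2 - 72*s + 969)/192] = -4*q*s/3 - 3*s**7/8 + 21*s**6/8 - 63*s**5/8 + 105*s**4/8 - 153*s**3/8 + 33*s**2/8 - 33*s/8 + 3/8, which equals f(s).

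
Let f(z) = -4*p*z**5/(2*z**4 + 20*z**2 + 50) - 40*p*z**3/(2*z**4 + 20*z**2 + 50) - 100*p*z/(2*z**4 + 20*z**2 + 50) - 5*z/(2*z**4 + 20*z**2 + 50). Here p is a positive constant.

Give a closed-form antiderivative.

The integrand splits into summands that can be handled one at a time.
Check: d/dz[-(4*p*z**4 + 20*p*z**2 - 5)/(4*(z**2 + 5))] = (-4*p*z**5 - 40*p*z**3 - 100*p*z - 5*z)/(2*z**4 + 20*z**2 + 50), which equals f(z).

An antiderivative is F(z) = -(4*p*z**4 + 20*p*z**2 - 5)/(4*(z**2 + 5)).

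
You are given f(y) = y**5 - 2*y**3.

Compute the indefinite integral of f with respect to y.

F(y) = y**6/6 - y**4/2 + C

The integrand splits into summands that can be handled one at a time.
Check: d/dy[y**6/6 - y**4/2] = y**5 - 2*y**3 = f(y).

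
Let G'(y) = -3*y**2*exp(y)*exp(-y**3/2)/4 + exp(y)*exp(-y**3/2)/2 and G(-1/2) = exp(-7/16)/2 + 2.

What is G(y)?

The substitution u = -y**3/2 + y works: G'(y) is exactly (dG/du)*(du/dy) for that inner function.
A general antiderivative is exp(-y**3/2 + y)/2 + C.
The condition gives C = exp(-7/16)/2 + 2 - (exp(-7/16)/2) = 2.
So G(y) = exp(-y**3/2 + y)/2 + 2.
Check: d/dy[exp(-y**3/2 + y)/2 + 2] = -3*y**2*exp(y)*exp(-y**3/2)/4 + exp(y)*exp(-y**3/2)/2 = G'(y).

G(y) = exp(-y**3/2 + y)/2 + 2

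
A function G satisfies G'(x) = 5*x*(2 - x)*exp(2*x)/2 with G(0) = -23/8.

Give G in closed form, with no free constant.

G'(x) has the shape u'v + uv' for u = -5*x**2/4 + 15*x/4 - 15/8 and v = exp(2*x) — it is the derivative of the product u*v.
A general antiderivative is (-10*x**2 + 30*x - 15)*exp(2*x)/8 + C.
The condition gives C = -23/8 - (-15/8) = -1.
So G(x) = (5*(-2*x**2 + 6*x - 3)*exp(2*x) - 8)/8.
Check: d/dx[(5*(-2*x**2 + 6*x - 3)*exp(2*x) - 8)/8] = -5*x**2*exp(2*x)/2 + 5*x*exp(2*x), which equals G'(x).

G(x) = (5*(-2*x**2 + 6*x - 3)*exp(2*x) - 8)/8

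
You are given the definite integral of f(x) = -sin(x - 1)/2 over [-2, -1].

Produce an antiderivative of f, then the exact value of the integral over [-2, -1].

Since d/dx undoes antidifferentiation here, F'(x) = f(x) is required of F(x).
F(x) = cos(x - 1)/2 is an antiderivative of f.
Check: d/dx[cos(x - 1)/2] = -sin(x - 1)/2 = f(x).
F(-1) = cos(2)/2; F(-2) = cos(3)/2.
Integral = F(-1) - F(-2) = cos(2)/2 - cos(3)/2.

Antiderivative: F(x) = cos(x - 1)/2; value = cos(2)/2 - cos(3)/2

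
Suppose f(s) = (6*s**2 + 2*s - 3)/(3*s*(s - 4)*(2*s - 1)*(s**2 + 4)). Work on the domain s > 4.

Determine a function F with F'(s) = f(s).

An antiderivative is F(s) = -log(s)/16 + 101*log(s - 4)/1680 + 4*log(s - 1/2)/357 - 3*log(s**2 + 4)/680 - 251*atan(s/2)/2040.

Factor the denominator (3*s*(s - 4)*(2*s - 1)*(s**2 + 4)) and decompose: f = -(9*s + 251)/(1020*(s**2 + 4)) + 8/(357*(2*s - 1)) + 101/(1680*(s - 4)) - 1/(16*s); each piece integrates to a log, atan, or power term.
Check: d/ds[-log(s)/16 + 101*log(s - 4)/1680 + 4*log(s - 1/2)/357 - 3*log(s**2 + 4)/680 - 251*atan(s/2)/2040] = (6*s**2 + 2*s - 3)/(6*s**5 - 27*s**4 + 36*s**3 - 108*s**2 + 48*s), which equals f(s).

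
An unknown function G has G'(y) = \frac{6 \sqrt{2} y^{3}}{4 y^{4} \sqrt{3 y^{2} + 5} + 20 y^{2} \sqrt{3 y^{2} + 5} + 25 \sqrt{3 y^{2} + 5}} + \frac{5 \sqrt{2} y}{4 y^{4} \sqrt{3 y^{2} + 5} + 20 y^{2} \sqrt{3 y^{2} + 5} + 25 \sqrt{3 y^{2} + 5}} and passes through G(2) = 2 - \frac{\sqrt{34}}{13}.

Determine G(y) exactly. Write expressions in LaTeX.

G(y) = \frac{4 y^{2} - \sqrt{2} \sqrt{3 y^{2} + 5} + 10}{2 y^{2} + 5}

Recognize the product-rule pattern: G'(y) = u'v + uv' with u = - \frac{1}{y^{2} + \frac{5}{2}}, v = \sqrt{\frac{3 y^{2}}{2} + \frac{5}{2}}, so integration by parts undoes it.
A general antiderivative is - \frac{\sqrt{\frac{3 y^{2}}{2} + \frac{5}{2}}}{y^{2} + \frac{5}{2}} + C.
The condition gives C = 2 - \frac{\sqrt{34}}{13} - (- \frac{\sqrt{34}}{13}) = 2.
So G(y) = \frac{4 y^{2} - \sqrt{2} \sqrt{3 y^{2} + 5} + 10}{2 y^{2} + 5}.
Check: d/dy[\frac{4 y^{2} - \sqrt{2} \sqrt{3 y^{2} + 5} + 10}{2 y^{2} + 5}] = \frac{6 \sqrt{2} y^{3} + 5 \sqrt{2} y}{4 y^{4} \sqrt{3 y^{2} + 5} + 20 y^{2} \sqrt{3 y^{2} + 5} + 25 \sqrt{3 y^{2} + 5}}, which equals G'(y).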